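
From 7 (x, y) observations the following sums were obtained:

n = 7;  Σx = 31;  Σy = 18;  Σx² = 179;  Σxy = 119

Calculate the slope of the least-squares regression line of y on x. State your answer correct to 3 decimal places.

0.942

Sxx = Σx² − (Σx)²/n = 179 − 137.285714 = 41.714286
Sxy = Σxy − (Σx)(Σy)/n = 119 − 79.714286 = 39.285714
b = Sxy/Sxx = 39.285714/41.714286 = 0.941781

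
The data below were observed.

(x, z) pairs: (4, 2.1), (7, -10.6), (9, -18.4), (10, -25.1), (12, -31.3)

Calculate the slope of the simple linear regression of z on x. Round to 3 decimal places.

-4.255

n = 5, Σx = 42, Σy = -83.3, Σxy = -858, Σx² = 390
Sxx = Σx² − (Σx)²/n = 390 − 352.8 = 37.2
Sxy = Σxy − (Σx)(Σy)/n = -858 − (-699.72) = -158.28
b = Sxy/Sxx = -158.28/37.2 = -4.254839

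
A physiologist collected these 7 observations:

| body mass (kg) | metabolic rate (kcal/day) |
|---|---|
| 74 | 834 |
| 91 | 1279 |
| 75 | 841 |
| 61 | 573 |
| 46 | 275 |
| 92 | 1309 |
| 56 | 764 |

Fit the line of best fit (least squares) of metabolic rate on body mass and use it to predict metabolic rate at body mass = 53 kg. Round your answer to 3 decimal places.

482.658

n = 7, Σx = 495, Σy = 5875, Σxy = 451995, Σx² = 36819
Sxx = Σx² − (Σx)²/n = 36819 − 35003.571429 = 1815.428571
Sxy = Σxy − (Σx)(Σy)/n = 451995 − 415446.428571 = 36548.571429
b = Sxy/Sxx = 36548.571429/1815.428571 = 20.132200
a = ȳ − b·x̄ = 839.285714 − 20.132200·70.714286 = -584.348442
ŷ(53) = a + b·53 = -584.348442 + 20.132200·53 = 482.658168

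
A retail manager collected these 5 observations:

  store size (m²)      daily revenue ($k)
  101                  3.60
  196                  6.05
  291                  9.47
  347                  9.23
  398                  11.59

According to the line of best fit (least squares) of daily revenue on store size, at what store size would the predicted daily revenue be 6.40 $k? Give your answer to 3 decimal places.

n = 5, Σx = 1333, Σy = 39.94, Σxy = 12120.8, Σx² = 412111
Sxx = Σx² − (Σx)²/n = 412111 − 355377.8 = 56733.2
Sxy = Σxy − (Σx)(Σy)/n = 12120.8 − 10648.004 = 1472.796
b = Sxy/Sxx = 1472.796/56733.2 = 0.025960
a = ȳ − b·x̄ = 7.988 − 0.025960·266.6 = 1.067054
Set a + b·x = 6.40: x = (6.40 − 1.067054) / 0.025960 = 205.429056

205.429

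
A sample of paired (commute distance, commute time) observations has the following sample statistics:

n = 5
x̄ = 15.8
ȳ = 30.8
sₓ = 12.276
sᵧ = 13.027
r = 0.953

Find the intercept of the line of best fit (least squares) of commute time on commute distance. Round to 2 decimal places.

b = r · sᵧ/sₓ = 0.953 · 13.027/12.276 = 1.011301
a = ȳ − b·x̄ = 30.8 − 1.011301·15.8 = 14.821444

14.82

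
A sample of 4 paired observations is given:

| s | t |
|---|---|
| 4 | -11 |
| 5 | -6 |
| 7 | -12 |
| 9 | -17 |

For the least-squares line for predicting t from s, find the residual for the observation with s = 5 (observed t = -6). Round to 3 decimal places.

n = 4, Σx = 25, Σy = -46, Σxy = -311, Σx² = 171
Sxx = Σx² − (Σx)²/n = 171 − 156.25 = 14.75
Sxy = Σxy − (Σx)(Σy)/n = -311 − (-287.5) = -23.5
b = Sxy/Sxx = -23.5/14.75 = -1.593220
a = ȳ − b·x̄ = -11.5 − (-1.593220)·6.25 = -1.542373
ŷ(5) = -1.542373 + (-1.593220)·5 = -9.508475
residual = y − ŷ = -6 − (-9.508475) = 3.508475

3.508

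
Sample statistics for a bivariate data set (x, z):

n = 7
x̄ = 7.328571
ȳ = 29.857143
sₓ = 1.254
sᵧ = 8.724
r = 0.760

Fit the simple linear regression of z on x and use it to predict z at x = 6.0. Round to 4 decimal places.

b = r · sᵧ/sₓ = 0.76 · 8.724/1.254 = 5.287273
a = ȳ − b·x̄ = 29.857143 − 5.287273·7.328571 = -8.891011
ŷ(6.0) = a + b·6.0 = -8.891011 + 5.287273·6 = 22.832626

22.8326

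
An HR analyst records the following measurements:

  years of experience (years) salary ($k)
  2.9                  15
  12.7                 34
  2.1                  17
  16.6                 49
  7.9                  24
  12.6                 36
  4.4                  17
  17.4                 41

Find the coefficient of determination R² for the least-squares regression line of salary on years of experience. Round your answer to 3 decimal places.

0.942

n = 8, Σx = 76.6, Σy = 233, Σxy = 2755.8, Σx² = 992.96, Σy² = 7913
Sxx = Σx² − (Σx)²/n = 992.96 − 733.445 = 259.515
Sxy = Σxy − (Σx)(Σy)/n = 2755.8 − 2230.975 = 524.825
Syy = Σy² − (Σy)²/n = 7913 − 6786.125 = 1126.875
R² = Sxy²/(Sxx·Syy) = (524.825)²/(259.515·1126.875) = 0.941870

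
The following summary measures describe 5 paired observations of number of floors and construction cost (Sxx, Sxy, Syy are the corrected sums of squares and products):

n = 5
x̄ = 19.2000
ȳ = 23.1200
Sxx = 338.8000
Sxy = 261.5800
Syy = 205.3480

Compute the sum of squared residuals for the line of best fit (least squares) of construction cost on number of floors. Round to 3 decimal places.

3.388

b = Sxy/Sxx = 261.58/338.8 = 0.772078
SSE = Syy − b·Sxy = 205.348 − 0.772078·261.58 = 3.387857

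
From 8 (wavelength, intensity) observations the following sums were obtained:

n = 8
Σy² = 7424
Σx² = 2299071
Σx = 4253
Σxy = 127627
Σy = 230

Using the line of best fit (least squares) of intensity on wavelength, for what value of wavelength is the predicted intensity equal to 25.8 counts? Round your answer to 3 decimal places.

Sxx = Σx² − (Σx)²/n = 2299071 − 2261001.125 = 38069.875
Sxy = Σxy − (Σx)(Σy)/n = 127627 − 122273.75 = 5353.25
b = Sxy/Sxx = 5353.25/38069.875 = 0.140616
a = ȳ − b·x̄ = 28.75 − 0.140616·531.625 = -46.005211
Set a + b·x = 25.8: x = (25.8 − (-46.005211)) / 0.140616 = 510.645944

510.646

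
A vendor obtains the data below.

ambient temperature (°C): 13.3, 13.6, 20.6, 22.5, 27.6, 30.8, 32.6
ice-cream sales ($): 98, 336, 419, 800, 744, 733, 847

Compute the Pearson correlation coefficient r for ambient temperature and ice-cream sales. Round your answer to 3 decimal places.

0.885

n = 7, Σx = 161, Σy = 3977, Σxy = 103227.4, Σx² = 4065.62, Σy² = 2746295
Sxx = Σx² − (Σx)²/n = 4065.62 − 3703 = 362.62
Sxy = Σxy − (Σx)(Σy)/n = 103227.4 − 91471 = 11756.4
Syy = Σy² − (Σy)²/n = 2746295 − 2259504.142857 = 486790.857143
r = Sxy/√(Sxx·Syy) = 11756.4/√(176520100.617143) = 11756.4/13286.086731 = 0.884866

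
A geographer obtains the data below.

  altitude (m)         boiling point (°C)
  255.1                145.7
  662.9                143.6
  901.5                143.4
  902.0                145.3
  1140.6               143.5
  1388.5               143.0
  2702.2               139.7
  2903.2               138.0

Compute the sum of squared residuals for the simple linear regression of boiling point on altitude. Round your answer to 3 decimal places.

n = 8, Σx = 10856, Σy = 1142.2, Σxy = 1533066.75, Σx² = 21090174.36, Σy² = 163126.44
Sxx = Σx² − (Σx)²/n = 21090174.36 − 14731592 = 6358582.36
Sxy = Σxy − (Σx)(Σy)/n = 1533066.75 − 1549965.4 = -16898.65
Syy = Σy² − (Σy)²/n = 163126.44 − 163077.605 = 48.835
b = Sxy/Sxx = -16898.65/6358582.36 = -0.002658
SSE = Syy − b·Sxy = 48.835 − (-0.002658)·(-16898.65) = 3.924931

3.925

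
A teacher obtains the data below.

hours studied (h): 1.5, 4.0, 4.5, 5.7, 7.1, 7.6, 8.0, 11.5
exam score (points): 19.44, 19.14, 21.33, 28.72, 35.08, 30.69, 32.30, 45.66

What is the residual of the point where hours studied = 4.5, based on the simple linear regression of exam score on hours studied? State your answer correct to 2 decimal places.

-2.79

n = 8, Σx = 49.9, Σy = 232.36, Σxy = 1631.211, Σx² = 375.41
Sxx = Σx² − (Σx)²/n = 375.41 − 311.25125 = 64.15875
Sxy = Σxy − (Σx)(Σy)/n = 1631.211 − 1449.3455 = 181.8655
b = Sxy/Sxx = 181.8655/64.15875 = 2.834617
a = ȳ − b·x̄ = 29.045 − 2.834617·6.2375 = 11.364075
ŷ(4.5) = 11.364075 + 2.834617·4.5 = 24.119853
residual = y − ŷ = 21.33 − 24.119853 = -2.789853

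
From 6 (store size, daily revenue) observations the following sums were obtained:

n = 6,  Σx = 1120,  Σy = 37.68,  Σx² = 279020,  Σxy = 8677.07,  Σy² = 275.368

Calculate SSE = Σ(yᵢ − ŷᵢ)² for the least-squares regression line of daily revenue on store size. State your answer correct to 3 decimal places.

Sxx = Σx² − (Σx)²/n = 279020 − 209066.666667 = 69953.333333
Sxy = Σxy − (Σx)(Σy)/n = 8677.07 − 7033.6 = 1643.47
Syy = Σy² − (Σy)²/n = 275.368 − 236.6304 = 38.7376
b = Sxy/Sxx = 1643.47/69953.333333 = 0.023494
SSE = Syy − b·Sxy = 38.7376 − 0.023494·1643.47 = 0.126236

0.126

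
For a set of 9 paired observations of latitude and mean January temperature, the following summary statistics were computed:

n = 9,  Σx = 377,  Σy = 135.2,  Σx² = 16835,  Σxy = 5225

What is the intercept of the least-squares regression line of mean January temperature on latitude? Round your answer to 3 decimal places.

Sxx = Σx² − (Σx)²/n = 16835 − 15792.111111 = 1042.888889
Sxy = Σxy − (Σx)(Σy)/n = 5225 − 5663.377778 = -438.377778
b = Sxy/Sxx = -438.377778/1042.888889 = -0.420349
a = ȳ − b·x̄ = 15.022222 − (-0.420349)·41.888889 = 32.630194

32.630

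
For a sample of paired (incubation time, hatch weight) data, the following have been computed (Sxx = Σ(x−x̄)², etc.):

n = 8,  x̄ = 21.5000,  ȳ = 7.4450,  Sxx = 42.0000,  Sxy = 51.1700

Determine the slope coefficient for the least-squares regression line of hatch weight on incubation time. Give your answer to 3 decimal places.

1.218

b = Sxy/Sxx = 51.17/42 = 1.218333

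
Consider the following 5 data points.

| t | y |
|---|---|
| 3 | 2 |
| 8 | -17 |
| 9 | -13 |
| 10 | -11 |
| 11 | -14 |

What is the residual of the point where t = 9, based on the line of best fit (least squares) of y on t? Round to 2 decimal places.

-0.82

n = 5, Σx = 41, Σy = -53, Σxy = -511, Σx² = 375
Sxx = Σx² − (Σx)²/n = 375 − 336.2 = 38.8
Sxy = Σxy − (Σx)(Σy)/n = -511 − (-434.6) = -76.4
b = Sxy/Sxx = -76.4/38.8 = -1.969072
a = ȳ − b·x̄ = -10.6 − (-1.969072)·8.2 = 5.546392
ŷ(9) = 5.546392 + (-1.969072)·9 = -12.175258
residual = y − ŷ = -13 − (-12.175258) = -0.824742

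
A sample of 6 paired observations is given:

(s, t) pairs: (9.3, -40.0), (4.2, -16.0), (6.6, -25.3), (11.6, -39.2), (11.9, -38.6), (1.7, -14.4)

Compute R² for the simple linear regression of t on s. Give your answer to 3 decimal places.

n = 6, Σx = 45.3, Σy = -173.5, Σxy = -1544.72, Σx² = 426.75, Σy² = 5730.05
Sxx = Σx² − (Σx)²/n = 426.75 − 342.015 = 84.735
Sxy = Σxy − (Σx)(Σy)/n = -1544.72 − (-1309.925) = -234.795
Syy = Σy² − (Σy)²/n = 5730.05 − 5017.041667 = 713.008333
R² = Sxy²/(Sxx·Syy) = (-234.795)²/(84.735·713.008333) = 0.912473

0.912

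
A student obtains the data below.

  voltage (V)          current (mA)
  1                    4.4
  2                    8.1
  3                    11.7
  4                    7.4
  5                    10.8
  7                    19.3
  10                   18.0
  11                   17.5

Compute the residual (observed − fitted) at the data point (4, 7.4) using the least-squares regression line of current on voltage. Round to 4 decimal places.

-2.9272

n = 8, Σx = 43, Σy = 97.2, Σxy = 646.9, Σx² = 325
Sxx = Σx² − (Σx)²/n = 325 − 231.125 = 93.875
Sxy = Σxy − (Σx)(Σy)/n = 646.9 − 522.45 = 124.45
b = Sxy/Sxx = 124.45/93.875 = 1.325699
a = ȳ − b·x̄ = 12.15 − 1.325699·5.375 = 5.024368
ŷ(4) = 5.024368 + 1.325699·4 = 10.327164
residual = y − ŷ = 7.4 − 10.327164 = -2.927164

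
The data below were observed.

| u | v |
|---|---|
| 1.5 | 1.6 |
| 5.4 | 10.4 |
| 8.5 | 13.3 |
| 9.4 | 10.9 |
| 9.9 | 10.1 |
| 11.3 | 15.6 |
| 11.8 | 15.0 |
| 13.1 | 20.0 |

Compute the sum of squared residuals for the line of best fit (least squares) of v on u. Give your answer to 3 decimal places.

32.992

n = 8, Σx = 70.9, Σy = 96.9, Σxy = 989.34, Σx² = 728.57, Σy² = 1376.79
Sxx = Σx² − (Σx)²/n = 728.57 − 628.35125 = 100.21875
Sxy = Σxy − (Σx)(Σy)/n = 989.34 − 858.77625 = 130.56375
Syy = Σy² − (Σy)²/n = 1376.79 − 1173.70125 = 203.08875
b = Sxy/Sxx = 130.56375/100.21875 = 1.302788
SSE = Syy − b·Sxy = 203.08875 − 1.302788·130.56375 = 32.991909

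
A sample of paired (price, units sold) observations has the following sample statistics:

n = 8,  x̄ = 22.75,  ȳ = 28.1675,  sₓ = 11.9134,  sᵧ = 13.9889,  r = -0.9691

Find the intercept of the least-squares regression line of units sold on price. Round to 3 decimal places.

b = r · sᵧ/sₓ = -0.9691 · 13.9889/11.9134 = -1.137932
a = ȳ − b·x̄ = 28.1675 − (-1.137932)·22.75 = 54.055460

54.055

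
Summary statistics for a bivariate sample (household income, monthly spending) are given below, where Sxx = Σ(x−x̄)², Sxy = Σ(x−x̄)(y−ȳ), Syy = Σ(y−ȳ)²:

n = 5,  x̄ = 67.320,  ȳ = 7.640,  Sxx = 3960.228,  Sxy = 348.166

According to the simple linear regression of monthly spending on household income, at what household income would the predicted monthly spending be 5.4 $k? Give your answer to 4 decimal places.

41.8410

b = Sxy/Sxx = 348.166/3960.228 = 0.087916
a = ȳ − b·x̄ = 7.64 − 0.087916·67.32 = 1.721519
Set a + b·x = 5.4: x = (5.4 − 1.721519) / 0.087916 = 41.841031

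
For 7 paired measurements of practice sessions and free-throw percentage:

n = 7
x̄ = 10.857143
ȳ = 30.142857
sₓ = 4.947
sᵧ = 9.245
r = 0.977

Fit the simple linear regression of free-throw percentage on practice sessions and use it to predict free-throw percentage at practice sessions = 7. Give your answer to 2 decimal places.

23.10

b = r · sᵧ/sₓ = 0.977 · 9.245/4.947 = 1.825827
a = ȳ − b·x̄ = 30.142857 − 1.825827·10.857143 = 10.319595
ŷ(7) = a + b·7 = 10.319595 + 1.825827·7 = 23.100382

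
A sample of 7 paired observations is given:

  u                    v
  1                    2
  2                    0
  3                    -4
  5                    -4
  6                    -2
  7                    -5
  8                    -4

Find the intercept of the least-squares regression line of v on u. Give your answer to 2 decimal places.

n = 7, Σx = 32, Σy = -17, Σxy = -109, Σx² = 188
Sxx = Σx² − (Σx)²/n = 188 − 146.285714 = 41.714286
Sxy = Σxy − (Σx)(Σy)/n = -109 − (-77.714286) = -31.285714
b = Sxy/Sxx = -31.285714/41.714286 = -0.75
a = ȳ − b·x̄ = -2.428571 − (-0.75)·4.571429 = 1

1.00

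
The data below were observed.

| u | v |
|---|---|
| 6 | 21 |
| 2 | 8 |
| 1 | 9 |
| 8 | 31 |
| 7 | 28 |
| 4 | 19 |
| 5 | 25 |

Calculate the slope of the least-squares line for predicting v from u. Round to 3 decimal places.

3.330

n = 7, Σx = 33, Σy = 141, Σxy = 796, Σx² = 195
Sxx = Σx² − (Σx)²/n = 195 − 155.571429 = 39.428571
Sxy = Σxy − (Σx)(Σy)/n = 796 − 664.714286 = 131.285714
b = Sxy/Sxx = 131.285714/39.428571 = 3.329710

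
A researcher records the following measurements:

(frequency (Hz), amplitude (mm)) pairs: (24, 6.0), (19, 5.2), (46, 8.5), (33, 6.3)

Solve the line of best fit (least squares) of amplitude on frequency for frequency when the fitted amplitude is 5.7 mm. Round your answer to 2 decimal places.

n = 4, Σx = 122, Σy = 26, Σxy = 841.7, Σx² = 4142
Sxx = Σx² − (Σx)²/n = 4142 − 3721 = 421
Sxy = Σxy − (Σx)(Σy)/n = 841.7 − 793 = 48.7
b = Sxy/Sxx = 48.7/421 = 0.115677
a = ȳ − b·x̄ = 6.5 − 0.115677·30.5 = 2.971853
Set a + b·x = 5.7: x = (5.7 − 2.971853) / 0.115677 = 23.584189

23.58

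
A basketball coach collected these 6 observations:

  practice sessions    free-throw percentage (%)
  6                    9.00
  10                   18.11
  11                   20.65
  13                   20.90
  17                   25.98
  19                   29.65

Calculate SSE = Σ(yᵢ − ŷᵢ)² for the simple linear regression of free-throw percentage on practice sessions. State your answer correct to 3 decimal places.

12.505

n = 6, Σx = 76, Σy = 124.29, Σxy = 1738.96, Σx² = 1076, Σy² = 2826.2875
Sxx = Σx² − (Σx)²/n = 1076 − 962.666667 = 113.333333
Sxy = Σxy − (Σx)(Σy)/n = 1738.96 − 1574.34 = 164.62
Syy = Σy² − (Σy)²/n = 2826.2875 − 2574.66735 = 251.62015
b = Sxy/Sxx = 164.62/113.333333 = 1.452529
SSE = Syy − b·Sxy = 251.62015 − 1.452529·164.62 = 12.504758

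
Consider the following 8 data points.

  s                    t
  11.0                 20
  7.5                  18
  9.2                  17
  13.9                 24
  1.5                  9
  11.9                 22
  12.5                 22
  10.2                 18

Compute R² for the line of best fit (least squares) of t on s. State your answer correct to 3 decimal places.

0.952

n = 8, Σx = 77.7, Σy = 150, Σxy = 1578.9, Σx² = 859.25, Σy² = 2962
Sxx = Σx² − (Σx)²/n = 859.25 − 754.66125 = 104.58875
Sxy = Σxy − (Σx)(Σy)/n = 1578.9 − 1456.875 = 122.025
Syy = Σy² − (Σy)²/n = 2962 − 2812.5 = 149.5
R² = Sxy²/(Sxx·Syy) = (122.025)²/(104.58875·149.5) = 0.952295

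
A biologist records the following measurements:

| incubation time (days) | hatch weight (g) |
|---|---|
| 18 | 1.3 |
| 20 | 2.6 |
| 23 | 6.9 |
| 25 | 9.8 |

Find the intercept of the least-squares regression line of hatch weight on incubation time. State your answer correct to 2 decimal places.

n = 4, Σx = 86, Σy = 20.6, Σxy = 479.1, Σx² = 1878
Sxx = Σx² − (Σx)²/n = 1878 − 1849 = 29
Sxy = Σxy − (Σx)(Σy)/n = 479.1 − 442.9 = 36.2
b = Sxy/Sxx = 36.2/29 = 1.248276
a = ȳ − b·x̄ = 5.15 − 1.248276·21.5 = -21.687931

-21.69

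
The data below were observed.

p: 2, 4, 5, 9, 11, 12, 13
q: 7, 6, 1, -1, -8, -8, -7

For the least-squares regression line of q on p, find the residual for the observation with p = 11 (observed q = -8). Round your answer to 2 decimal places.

n = 7, Σx = 56, Σy = -10, Σxy = -241, Σx² = 560
Sxx = Σx² − (Σx)²/n = 560 − 448 = 112
Sxy = Σxy − (Σx)(Σy)/n = -241 − (-80) = -161
b = Sxy/Sxx = -161/112 = -1.4375
a = ȳ − b·x̄ = -1.428571 − (-1.4375)·8 = 10.071429
ŷ(11) = 10.071429 + (-1.4375)·11 = -5.741071
residual = y − ŷ = -8 − (-5.741071) = -2.258929

-2.26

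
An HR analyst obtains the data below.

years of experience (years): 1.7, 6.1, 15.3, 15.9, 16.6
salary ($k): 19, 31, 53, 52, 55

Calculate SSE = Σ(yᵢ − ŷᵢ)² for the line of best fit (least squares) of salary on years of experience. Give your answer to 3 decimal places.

4.221

n = 5, Σx = 55.6, Σy = 210, Σxy = 2772.1, Σx² = 802.56, Σy² = 9860
Sxx = Σx² − (Σx)²/n = 802.56 − 618.272 = 184.288
Sxy = Σxy − (Σx)(Σy)/n = 2772.1 − 2335.2 = 436.9
Syy = Σy² − (Σy)²/n = 9860 − 8820 = 1040
b = Sxy/Sxx = 436.9/184.288 = 2.370746
SSE = Syy − b·Sxy = 1040 − 2.370746·436.9 = 4.221165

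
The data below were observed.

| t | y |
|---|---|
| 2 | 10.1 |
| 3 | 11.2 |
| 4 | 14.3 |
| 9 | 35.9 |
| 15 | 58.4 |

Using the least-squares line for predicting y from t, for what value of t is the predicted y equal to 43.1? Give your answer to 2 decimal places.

n = 5, Σx = 33, Σy = 129.9, Σxy = 1310.1, Σx² = 335
Sxx = Σx² − (Σx)²/n = 335 − 217.8 = 117.2
Sxy = Σxy − (Σx)(Σy)/n = 1310.1 − 857.34 = 452.76
b = Sxy/Sxx = 452.76/117.2 = 3.863140
a = ȳ − b·x̄ = 25.98 − 3.863140·6.6 = 0.483276
Set a + b·x = 43.1: x = (43.1 − 0.483276) / 3.863140 = 11.031628

11.03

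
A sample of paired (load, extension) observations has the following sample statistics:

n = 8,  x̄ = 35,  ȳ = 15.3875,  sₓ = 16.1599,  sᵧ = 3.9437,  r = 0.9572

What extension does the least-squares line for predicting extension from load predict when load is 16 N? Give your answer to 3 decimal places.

10.949

b = r · sᵧ/sₓ = 0.9572 · 3.9437/16.1599 = 0.233597
a = ȳ − b·x̄ = 15.3875 − 0.233597·35 = 7.211593
ŷ(16) = a + b·16 = 7.211593 + 0.233597·16 = 10.949151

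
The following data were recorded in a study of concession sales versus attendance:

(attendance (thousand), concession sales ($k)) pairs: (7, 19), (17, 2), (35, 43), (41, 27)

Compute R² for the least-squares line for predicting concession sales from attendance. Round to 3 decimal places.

n = 4, Σx = 100, Σy = 91, Σxy = 2779, Σx² = 3244, Σy² = 2943
Sxx = Σx² − (Σx)²/n = 3244 − 2500 = 744
Sxy = Σxy − (Σx)(Σy)/n = 2779 − 2275 = 504
Syy = Σy² − (Σy)²/n = 2943 − 2070.25 = 872.75
R² = Sxy²/(Sxx·Syy) = (504)²/(744·872.75) = 0.391199

0.391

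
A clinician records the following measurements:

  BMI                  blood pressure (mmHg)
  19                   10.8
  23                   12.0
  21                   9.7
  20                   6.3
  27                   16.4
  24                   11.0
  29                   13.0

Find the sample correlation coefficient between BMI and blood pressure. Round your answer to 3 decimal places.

0.739

n = 7, Σx = 163, Σy = 79.2, Σxy = 1894.7, Σx² = 3877, Σy² = 953.38
Sxx = Σx² − (Σx)²/n = 3877 − 3795.571429 = 81.428571
Sxy = Σxy − (Σx)(Σy)/n = 1894.7 − 1844.228571 = 50.471429
Syy = Σy² − (Σy)²/n = 953.38 − 896.091429 = 57.288571
r = Sxy/√(Sxx·Syy) = 50.471429/√(4664.926531) = 50.471429/68.300267 = 0.738964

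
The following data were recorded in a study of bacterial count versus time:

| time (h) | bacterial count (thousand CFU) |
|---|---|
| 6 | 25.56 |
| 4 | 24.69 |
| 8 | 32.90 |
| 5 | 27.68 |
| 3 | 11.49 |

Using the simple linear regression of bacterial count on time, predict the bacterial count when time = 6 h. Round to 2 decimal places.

27.28

n = 5, Σx = 26, Σy = 122.32, Σxy = 688.19, Σx² = 150
Sxx = Σx² − (Σx)²/n = 150 − 135.2 = 14.8
Sxy = Σxy − (Σx)(Σy)/n = 688.19 − 636.064 = 52.126
b = Sxy/Sxx = 52.126/14.8 = 3.522027
a = ȳ − b·x̄ = 24.464 − 3.522027·5.2 = 6.149459
ŷ(6) = a + b·6 = 6.149459 + 3.522027·6 = 27.281622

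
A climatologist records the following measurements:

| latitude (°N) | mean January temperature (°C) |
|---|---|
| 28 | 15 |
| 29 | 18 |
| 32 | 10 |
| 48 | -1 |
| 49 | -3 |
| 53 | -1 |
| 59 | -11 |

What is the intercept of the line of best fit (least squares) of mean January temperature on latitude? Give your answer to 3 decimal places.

n = 7, Σx = 298, Σy = 27, Σxy = 365, Σx² = 13644
Sxx = Σx² − (Σx)²/n = 13644 − 12686.285714 = 957.714286
Sxy = Σxy − (Σx)(Σy)/n = 365 − 1149.428571 = -784.428571
b = Sxy/Sxx = -784.428571/957.714286 = -0.819063
a = ȳ − b·x̄ = 3.857143 − (-0.819063)·42.571429 = 38.725835

38.726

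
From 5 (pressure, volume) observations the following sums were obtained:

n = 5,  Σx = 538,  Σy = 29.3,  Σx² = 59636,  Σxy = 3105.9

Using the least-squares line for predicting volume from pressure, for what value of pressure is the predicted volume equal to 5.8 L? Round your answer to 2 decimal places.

109.84

Sxx = Σx² − (Σx)²/n = 59636 − 57888.8 = 1747.2
Sxy = Σxy − (Σx)(Σy)/n = 3105.9 − 3152.68 = -46.78
b = Sxy/Sxx = -46.78/1747.2 = -0.026774
a = ȳ − b·x̄ = 5.86 − (-0.026774)·107.6 = 8.740911
Set a + b·x = 5.8: x = (5.8 − 8.740911) / (-0.026774) = 109.840958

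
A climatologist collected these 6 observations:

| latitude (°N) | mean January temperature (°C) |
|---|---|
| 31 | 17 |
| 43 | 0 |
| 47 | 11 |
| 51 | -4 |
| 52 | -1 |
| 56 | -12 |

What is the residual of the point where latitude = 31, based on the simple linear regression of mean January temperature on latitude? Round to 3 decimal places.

-0.659

n = 6, Σx = 280, Σy = 11, Σxy = 116, Σx² = 13460
Sxx = Σx² − (Σx)²/n = 13460 − 13066.666667 = 393.333333
Sxy = Σxy − (Σx)(Σy)/n = 116 − 513.333333 = -397.333333
b = Sxy/Sxx = -397.333333/393.333333 = -1.010169
a = ȳ − b·x̄ = 1.833333 − (-1.010169)·46.666667 = 48.974576
ŷ(31) = 48.974576 + (-1.010169)·31 = 17.659322
residual = y − ŷ = 17 − 17.659322 = -0.659322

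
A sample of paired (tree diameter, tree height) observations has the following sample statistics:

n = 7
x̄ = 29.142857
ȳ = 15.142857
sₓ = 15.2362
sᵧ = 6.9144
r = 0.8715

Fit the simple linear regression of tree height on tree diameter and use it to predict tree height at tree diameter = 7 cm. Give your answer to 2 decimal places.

6.39

b = r · sᵧ/sₓ = 0.8715 · 6.9144/15.2362 = 0.395499
a = ȳ − b·x̄ = 15.142857 − 0.395499·29.142857 = 3.616891
ŷ(7) = a + b·7 = 3.616891 + 0.395499·7 = 6.385382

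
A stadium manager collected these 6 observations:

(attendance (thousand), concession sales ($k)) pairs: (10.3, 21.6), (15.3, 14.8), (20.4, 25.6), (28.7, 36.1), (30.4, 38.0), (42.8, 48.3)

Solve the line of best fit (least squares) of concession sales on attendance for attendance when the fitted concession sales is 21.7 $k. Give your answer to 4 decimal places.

n = 6, Σx = 147.9, Σy = 184.4, Σxy = 5229.67, Σx² = 4336.03
Sxx = Σx² − (Σx)²/n = 4336.03 − 3645.735 = 690.295
Sxy = Σxy − (Σx)(Σy)/n = 5229.67 − 4545.46 = 684.21
b = Sxy/Sxx = 684.21/690.295 = 0.991185
a = ȳ − b·x̄ = 30.733333 − 0.991185·24.65 = 6.300625
Set a + b·x = 21.7: x = (21.7 − 6.300625) / 0.991185 = 15.536329

15.5363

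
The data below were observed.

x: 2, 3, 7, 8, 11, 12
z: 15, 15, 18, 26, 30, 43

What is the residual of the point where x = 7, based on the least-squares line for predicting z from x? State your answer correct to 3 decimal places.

n = 6, Σx = 43, Σy = 147, Σxy = 1255, Σx² = 391
Sxx = Σx² − (Σx)²/n = 391 − 308.166667 = 82.833333
Sxy = Σxy − (Σx)(Σy)/n = 1255 − 1053.5 = 201.5
b = Sxy/Sxx = 201.5/82.833333 = 2.432596
a = ȳ − b·x̄ = 24.5 − 2.432596·7.166667 = 7.066398
ŷ(7) = 7.066398 + 2.432596·7 = 24.094567
residual = y − ŷ = 18 − 24.094567 = -6.094567

-6.095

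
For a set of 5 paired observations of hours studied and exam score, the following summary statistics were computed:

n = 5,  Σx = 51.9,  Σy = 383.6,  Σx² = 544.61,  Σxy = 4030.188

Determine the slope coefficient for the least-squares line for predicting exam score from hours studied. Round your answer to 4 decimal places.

Sxx = Σx² − (Σx)²/n = 544.61 − 538.722 = 5.888
Sxy = Σxy − (Σx)(Σy)/n = 4030.188 − 3981.768 = 48.42
b = Sxy/Sxx = 48.42/5.888 = 8.223505

8.2235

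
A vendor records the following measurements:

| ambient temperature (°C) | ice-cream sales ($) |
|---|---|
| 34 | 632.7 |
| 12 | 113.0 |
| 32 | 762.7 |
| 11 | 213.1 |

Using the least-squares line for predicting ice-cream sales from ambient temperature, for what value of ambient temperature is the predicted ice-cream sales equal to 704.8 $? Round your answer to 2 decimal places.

n = 4, Σx = 89, Σy = 1721.5, Σxy = 49618.3, Σx² = 2445
Sxx = Σx² − (Σx)²/n = 2445 − 1980.25 = 464.75
Sxy = Σxy − (Σx)(Σy)/n = 49618.3 − 38303.375 = 11314.925
b = Sxy/Sxx = 11314.925/464.75 = 24.346261
a = ȳ − b·x̄ = 430.375 − 24.346261·22.25 = -111.329317
Set a + b·x = 704.8: x = (704.8 − (-111.329317)) / 24.346261 = 33.521751

33.52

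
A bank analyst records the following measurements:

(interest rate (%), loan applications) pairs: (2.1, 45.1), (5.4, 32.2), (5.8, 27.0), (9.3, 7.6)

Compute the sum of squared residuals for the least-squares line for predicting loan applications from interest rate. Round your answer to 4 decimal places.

n = 4, Σx = 22.6, Σy = 111.9, Σxy = 495.87, Σx² = 153.7, Σy² = 3857.61
Sxx = Σx² − (Σx)²/n = 153.7 − 127.69 = 26.01
Sxy = Σxy − (Σx)(Σy)/n = 495.87 − 632.235 = -136.365
Syy = Σy² − (Σy)²/n = 3857.61 − 3130.4025 = 727.2075
b = Sxy/Sxx = -136.365/26.01 = -5.242791
SSE = Syy − b·Sxy = 727.2075 − (-5.242791)·(-136.365) = 12.274273

12.2743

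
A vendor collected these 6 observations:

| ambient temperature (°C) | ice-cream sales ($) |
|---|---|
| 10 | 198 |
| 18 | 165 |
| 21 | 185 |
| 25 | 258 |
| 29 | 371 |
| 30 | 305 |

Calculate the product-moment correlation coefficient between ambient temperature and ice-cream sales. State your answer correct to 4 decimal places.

n = 6, Σx = 133, Σy = 1482, Σxy = 35194, Σx² = 3231, Σy² = 397884
Sxx = Σx² − (Σx)²/n = 3231 − 2948.166667 = 282.833333
Sxy = Σxy − (Σx)(Σy)/n = 35194 − 32851 = 2343
Syy = Σy² − (Σy)²/n = 397884 − 366054 = 31830
r = Sxy/√(Sxx·Syy) = 2343/√(9002585) = 2343/3000.430802 = 0.780888

0.7809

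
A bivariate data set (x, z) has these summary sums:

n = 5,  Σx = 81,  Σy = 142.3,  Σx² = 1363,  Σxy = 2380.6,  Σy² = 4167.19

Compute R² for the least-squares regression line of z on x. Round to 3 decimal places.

Sxx = Σx² − (Σx)²/n = 1363 − 1312.2 = 50.8
Sxy = Σxy − (Σx)(Σy)/n = 2380.6 − 2305.26 = 75.34
Syy = Σy² − (Σy)²/n = 4167.19 − 4049.858 = 117.332
R² = Sxy²/(Sxx·Syy) = (75.34)²/(50.8·117.332) = 0.952294

0.952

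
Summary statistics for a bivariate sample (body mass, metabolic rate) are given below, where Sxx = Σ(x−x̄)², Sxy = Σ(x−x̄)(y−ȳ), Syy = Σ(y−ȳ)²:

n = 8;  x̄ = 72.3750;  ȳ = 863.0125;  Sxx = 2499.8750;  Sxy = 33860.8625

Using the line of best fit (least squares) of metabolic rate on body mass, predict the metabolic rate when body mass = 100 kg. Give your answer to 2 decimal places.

1237.19

b = Sxy/Sxx = 33860.8625/2499.875 = 13.545022
a = ȳ − b·x̄ = 863.0125 − 13.545022·72.375 = -117.308485
ŷ(100) = a + b·100 = -117.308485 + 13.545022·100 = 1237.193740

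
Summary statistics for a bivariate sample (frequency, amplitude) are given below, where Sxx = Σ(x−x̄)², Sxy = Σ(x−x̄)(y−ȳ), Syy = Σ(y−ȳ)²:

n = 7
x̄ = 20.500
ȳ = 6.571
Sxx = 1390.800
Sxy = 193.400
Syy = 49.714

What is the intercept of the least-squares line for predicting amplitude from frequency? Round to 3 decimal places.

3.720

b = Sxy/Sxx = 193.4/1390.8 = 0.139057
a = ȳ − b·x̄ = 6.571 − 0.139057·20.5 = 3.720339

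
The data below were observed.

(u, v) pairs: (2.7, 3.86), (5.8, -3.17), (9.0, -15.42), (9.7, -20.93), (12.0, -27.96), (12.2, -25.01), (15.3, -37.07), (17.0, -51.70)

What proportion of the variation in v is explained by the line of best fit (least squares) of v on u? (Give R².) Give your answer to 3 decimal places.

n = 8, Σx = 83.7, Σy = -177.4, Σxy = -2436.478, Σx² = 1031.95, Σy² = 6155.1264
Sxx = Σx² − (Σx)²/n = 1031.95 − 875.71125 = 156.23875
Sxy = Σxy − (Σx)(Σy)/n = -2436.478 − (-1856.0475) = -580.4305
Syy = Σy² − (Σy)²/n = 6155.1264 − 3933.845 = 2221.2814
R² = Sxy²/(Sxx·Syy) = (-580.4305)²/(156.23875·2221.2814) = 0.970752

0.971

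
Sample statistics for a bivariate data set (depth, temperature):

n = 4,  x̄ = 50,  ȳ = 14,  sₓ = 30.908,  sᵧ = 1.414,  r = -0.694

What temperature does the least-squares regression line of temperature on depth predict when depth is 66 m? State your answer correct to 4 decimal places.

b = r · sᵧ/sₓ = -0.694 · 1.414/30.908 = -0.031750
a = ȳ − b·x̄ = 14 − (-0.031750)·50 = 15.587479
ŷ(66) = a + b·66 = 15.587479 + (-0.031750)·66 = 13.492007

13.4920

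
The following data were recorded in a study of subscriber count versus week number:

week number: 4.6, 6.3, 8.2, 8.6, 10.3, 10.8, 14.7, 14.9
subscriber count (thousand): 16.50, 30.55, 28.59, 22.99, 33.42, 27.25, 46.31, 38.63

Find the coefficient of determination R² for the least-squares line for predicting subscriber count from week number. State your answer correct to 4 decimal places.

0.7287

n = 8, Σx = 78.4, Σy = 244.24, Σxy = 2595.387, Σx² = 862.88, Σy² = 8047.8326
Sxx = Σx² − (Σx)²/n = 862.88 − 768.32 = 94.56
Sxy = Σxy − (Σx)(Σy)/n = 2595.387 − 2393.552 = 201.835
Syy = Σy² − (Σy)²/n = 8047.8326 − 7456.6472 = 591.1854
R² = Sxy²/(Sxx·Syy) = (201.835)²/(94.56·591.1854) = 0.728722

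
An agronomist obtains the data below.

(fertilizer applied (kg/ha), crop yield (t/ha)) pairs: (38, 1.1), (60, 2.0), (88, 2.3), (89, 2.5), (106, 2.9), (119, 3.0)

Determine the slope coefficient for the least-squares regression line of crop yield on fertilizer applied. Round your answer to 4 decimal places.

0.0228

n = 6, Σx = 500, Σy = 13.8, Σxy = 1251.1, Σx² = 46106
Sxx = Σx² − (Σx)²/n = 46106 − 41666.666667 = 4439.333333
Sxy = Σxy − (Σx)(Σy)/n = 1251.1 − 1150 = 101.1
b = Sxy/Sxx = 101.1/4439.333333 = 0.022774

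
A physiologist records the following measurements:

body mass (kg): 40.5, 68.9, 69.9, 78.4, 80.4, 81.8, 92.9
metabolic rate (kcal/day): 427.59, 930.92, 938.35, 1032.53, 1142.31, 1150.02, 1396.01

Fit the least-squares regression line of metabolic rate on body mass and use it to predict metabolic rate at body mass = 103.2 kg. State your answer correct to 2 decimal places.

n = 7, Σx = 512.8, Σy = 7017.73, Σxy = 543601.489, Σx² = 39205.84
Sxx = Σx² − (Σx)²/n = 39205.84 − 37566.262857 = 1639.577143
Sxy = Σxy − (Σx)(Σy)/n = 543601.489 − 514098.849143 = 29502.639857
b = Sxy/Sxx = 29502.639857/1639.577143 = 17.994054
a = ȳ − b·x̄ = 1002.532857 − 17.994054·73.257143 = -315.660137
ŷ(103.2) = a + b·103.2 = -315.660137 + 17.994054·103.2 = 1541.326249

1541.33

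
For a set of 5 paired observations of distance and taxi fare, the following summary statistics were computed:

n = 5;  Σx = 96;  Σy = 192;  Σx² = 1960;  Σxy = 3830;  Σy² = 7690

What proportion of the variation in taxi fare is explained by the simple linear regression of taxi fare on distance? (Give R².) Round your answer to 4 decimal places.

0.5566

Sxx = Σx² − (Σx)²/n = 1960 − 1843.2 = 116.8
Sxy = Σxy − (Σx)(Σy)/n = 3830 − 3686.4 = 143.6
Syy = Σy² − (Σy)²/n = 7690 − 7372.8 = 317.2
R² = Sxy²/(Sxx·Syy) = (143.6)²/(116.8·317.2) = 0.556587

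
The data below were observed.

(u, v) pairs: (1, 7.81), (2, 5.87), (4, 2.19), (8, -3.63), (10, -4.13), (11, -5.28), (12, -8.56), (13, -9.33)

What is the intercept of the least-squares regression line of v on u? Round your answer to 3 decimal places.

8.488

n = 8, Σx = 61, Σy = -15.06, Σxy = -324.12, Σx² = 619
Sxx = Σx² − (Σx)²/n = 619 − 465.125 = 153.875
Sxy = Σxy − (Σx)(Σy)/n = -324.12 − (-114.8325) = -209.2875
b = Sxy/Sxx = -209.2875/153.875 = -1.360114
a = ȳ − b·x̄ = -1.8825 − (-1.360114)·7.625 = 8.488367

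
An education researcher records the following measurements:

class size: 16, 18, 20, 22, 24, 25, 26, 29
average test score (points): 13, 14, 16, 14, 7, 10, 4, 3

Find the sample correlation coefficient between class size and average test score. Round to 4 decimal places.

n = 8, Σx = 180, Σy = 81, Σxy = 1697, Σx² = 4182, Σy² = 991
Sxx = Σx² − (Σx)²/n = 4182 − 4050 = 132
Sxy = Σxy − (Σx)(Σy)/n = 1697 − 1822.5 = -125.5
Syy = Σy² − (Σy)²/n = 991 − 820.125 = 170.875
r = Sxy/√(Sxx·Syy) = -125.5/√(22555.5) = -125.5/150.184886 = -0.835637

-0.8356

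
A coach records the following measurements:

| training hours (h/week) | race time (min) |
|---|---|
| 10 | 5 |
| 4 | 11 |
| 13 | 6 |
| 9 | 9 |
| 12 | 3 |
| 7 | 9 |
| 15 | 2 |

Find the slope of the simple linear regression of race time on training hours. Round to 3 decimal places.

n = 7, Σx = 70, Σy = 45, Σxy = 382, Σx² = 784
Sxx = Σx² − (Σx)²/n = 784 − 700 = 84
Sxy = Σxy − (Σx)(Σy)/n = 382 − 450 = -68
b = Sxy/Sxx = -68/84 = -0.809524

-0.810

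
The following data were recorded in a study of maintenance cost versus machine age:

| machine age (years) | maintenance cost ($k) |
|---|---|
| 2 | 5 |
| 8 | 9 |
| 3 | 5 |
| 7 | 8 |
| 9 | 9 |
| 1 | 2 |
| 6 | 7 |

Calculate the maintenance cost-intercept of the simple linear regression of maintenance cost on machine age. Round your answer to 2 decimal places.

2.36

n = 7, Σx = 36, Σy = 45, Σxy = 278, Σx² = 244
Sxx = Σx² − (Σx)²/n = 244 − 185.142857 = 58.857143
Sxy = Σxy − (Σx)(Σy)/n = 278 − 231.428571 = 46.571429
b = Sxy/Sxx = 46.571429/58.857143 = 0.791262
a = ȳ − b·x̄ = 6.428571 − 0.791262·5.142857 = 2.359223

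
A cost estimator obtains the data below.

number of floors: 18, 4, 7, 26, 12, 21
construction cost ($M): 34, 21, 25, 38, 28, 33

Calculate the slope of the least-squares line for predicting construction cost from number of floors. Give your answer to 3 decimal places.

0.731

n = 6, Σx = 88, Σy = 179, Σxy = 2888, Σx² = 1650
Sxx = Σx² − (Σx)²/n = 1650 − 1290.666667 = 359.333333
Sxy = Σxy − (Σx)(Σy)/n = 2888 − 2625.333333 = 262.666667
b = Sxy/Sxx = 262.666667/359.333333 = 0.730983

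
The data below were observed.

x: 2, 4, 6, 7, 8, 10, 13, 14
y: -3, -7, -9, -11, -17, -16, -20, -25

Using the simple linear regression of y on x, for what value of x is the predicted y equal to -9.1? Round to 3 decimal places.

n = 8, Σx = 64, Σy = -108, Σxy = -1071, Σx² = 634
Sxx = Σx² − (Σx)²/n = 634 − 512 = 122
Sxy = Σxy − (Σx)(Σy)/n = -1071 − (-864) = -207
b = Sxy/Sxx = -207/122 = -1.696721
a = ȳ − b·x̄ = -13.5 − (-1.696721)·8 = 0.073770
Set a + b·x = -9.1: x = (-9.1 − 0.073770) / (-1.696721) = 5.406763

5.407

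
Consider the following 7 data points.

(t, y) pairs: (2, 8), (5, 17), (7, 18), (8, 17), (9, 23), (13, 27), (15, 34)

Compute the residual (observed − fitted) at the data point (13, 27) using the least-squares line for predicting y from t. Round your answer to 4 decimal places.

-1.8687

n = 7, Σx = 59, Σy = 144, Σxy = 1431, Σx² = 617
Sxx = Σx² − (Σx)²/n = 617 − 497.285714 = 119.714286
Sxy = Σxy − (Σx)(Σy)/n = 1431 − 1213.714286 = 217.285714
b = Sxy/Sxx = 217.285714/119.714286 = 1.815036
a = ȳ − b·x̄ = 20.571429 − 1.815036·8.428571 = 5.273270
ŷ(13) = 5.273270 + 1.815036·13 = 28.868735
residual = y − ŷ = 27 − 28.868735 = -1.868735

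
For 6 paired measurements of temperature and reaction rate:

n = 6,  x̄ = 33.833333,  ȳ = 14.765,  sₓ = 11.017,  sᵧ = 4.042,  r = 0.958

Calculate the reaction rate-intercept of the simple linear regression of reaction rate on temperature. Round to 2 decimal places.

2.87

b = r · sᵧ/sₓ = 0.958 · 4.042/11.017 = 0.351478
a = ȳ − b·x̄ = 14.765 − 0.351478·33.833333 = 2.873319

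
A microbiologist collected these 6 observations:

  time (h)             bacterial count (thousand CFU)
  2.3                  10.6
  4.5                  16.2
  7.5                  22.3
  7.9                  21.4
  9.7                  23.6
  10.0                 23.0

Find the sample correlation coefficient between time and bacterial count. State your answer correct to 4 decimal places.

0.9678

n = 6, Σx = 41.9, Σy = 117.1, Σxy = 892.51, Σx² = 338.29, Σy² = 2416.01
Sxx = Σx² − (Σx)²/n = 338.29 − 292.601667 = 45.688333
Sxy = Σxy − (Σx)(Σy)/n = 892.51 − 817.748333 = 74.761667
Syy = Σy² − (Σy)²/n = 2416.01 − 2285.401667 = 130.608333
r = Sxy/√(Sxx·Syy) = 74.761667/√(5967.277069) = 74.761667/77.248153 = 0.967812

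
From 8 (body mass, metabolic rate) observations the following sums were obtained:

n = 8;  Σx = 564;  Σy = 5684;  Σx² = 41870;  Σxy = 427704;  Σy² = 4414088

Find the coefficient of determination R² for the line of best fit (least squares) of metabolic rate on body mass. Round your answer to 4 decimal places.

Sxx = Σx² − (Σx)²/n = 41870 − 39762 = 2108
Sxy = Σxy − (Σx)(Σy)/n = 427704 − 400722 = 26982
Syy = Σy² − (Σy)²/n = 4414088 − 4038482 = 375606
R² = Sxy²/(Sxx·Syy) = (26982)²/(2108·375606) = 0.919486

0.9195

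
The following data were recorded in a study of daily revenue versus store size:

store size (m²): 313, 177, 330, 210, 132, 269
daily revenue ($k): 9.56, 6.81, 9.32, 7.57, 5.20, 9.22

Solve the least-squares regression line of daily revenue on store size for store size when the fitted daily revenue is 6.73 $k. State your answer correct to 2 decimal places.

181.56

n = 6, Σx = 1431, Σy = 47.68, Σxy = 12029.53, Σx² = 372083
Sxx = Σx² − (Σx)²/n = 372083 − 341293.5 = 30789.5
Sxy = Σxy − (Σx)(Σy)/n = 12029.53 − 11371.68 = 657.85
b = Sxy/Sxx = 657.85/30789.5 = 0.021366
a = ȳ − b·x̄ = 7.946667 − 0.021366·238.5 = 2.850864
Set a + b·x = 6.73: x = (6.73 − 2.850864) / 0.021366 = 181.556079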